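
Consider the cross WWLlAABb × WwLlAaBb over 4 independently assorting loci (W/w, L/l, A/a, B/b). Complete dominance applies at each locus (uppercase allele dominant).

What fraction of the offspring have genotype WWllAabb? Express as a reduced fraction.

WWLlAABb gametes: WLAB×4, WLAb×4, WlAB×4, WlAb×4
WwLlAaBb gametes: WLAB×1, WLAb×1, WLaB×1, WLab×1, WlAB×1, WlAb×1, WlaB×1, Wlab×1, wLAB×1, wLAb×1, wLaB×1, wLab×1, wlAB×1, wlAb×1, wlaB×1, wlab×1
WWLlAABb×WwLlAaBb grid (16·16=256): WWLLAABB=4 WWLLAABb=8 WWLLAAbb=4 WWLLAaBB=4 WWLLAaBb=8 WWLLAabb=4 WWLlAABB=8 WWLlAABb=16 WWLlAAbb=8 WWLlAaBB=8 WWLlAaBb=16 WWLlAabb=8 WWllAABB=4 WWllAABb=8 WWllAAbb=4 WWllAaBB=4 WWllAaBb=8 WWllAabb=4 WwLLAABB=4 WwLLAABb=8 WwLLAAbb=4 WwLLAaBB=4 WwLLAaBb=8 WwLLAabb=4 WwLlAABB=8 WwLlAABb=16 WwLlAAbb=8 WwLlAaBB=8 WwLlAaBb=16 WwLlAabb=8 WwllAABB=4 WwllAABb=8 WwllAAbb=4 WwllAaBB=4 WwllAaBb=8 WwllAabb=4
WWllAabb hits 4/256; gcd=4; 4÷4/256÷4 = 1/64

P(WWllAabb) = 1/64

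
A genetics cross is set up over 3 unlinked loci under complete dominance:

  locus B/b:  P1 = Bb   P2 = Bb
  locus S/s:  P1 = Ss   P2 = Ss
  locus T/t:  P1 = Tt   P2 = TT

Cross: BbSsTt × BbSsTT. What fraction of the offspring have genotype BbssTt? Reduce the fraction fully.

P(BbssTt) = 1/16

BbSsTt gametes: BST×1, BSt×1, BsT×1, Bst×1, bST×1, bSt×1, bsT×1, bst×1
BbSsTT gametes: BST×2, BsT×2, bST×2, bsT×2
BbSsTt×BbSsTT grid (8·8=64): BBSSTT=2 BBSSTt=2 BBSsTT=4 BBSsTt=4 BBssTT=2 BBssTt=2 BbSSTT=4 BbSSTt=4 BbSsTT=8 BbSsTt=8 BbssTT=4 BbssTt=4 bbSSTT=2 bbSSTt=2 bbSsTT=4 bbSsTt=4 bbssTT=2 bbssTt=2
BbssTt hits 4/64; gcd=4; 4÷4/64÷4 = 1/16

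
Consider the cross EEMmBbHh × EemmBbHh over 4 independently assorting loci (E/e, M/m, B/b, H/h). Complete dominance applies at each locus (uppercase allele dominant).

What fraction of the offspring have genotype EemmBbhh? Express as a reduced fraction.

P(EemmBbhh) = 1/32

EEMmBbHh gametes: EMBH×2, EMBh×2, EMbH×2, EMbh×2, EmBH×2, EmBh×2, EmbH×2, Embh×2
EemmBbHh gametes: EmBH×2, EmBh×2, EmbH×2, Embh×2, emBH×2, emBh×2, embH×2, embh×2
EEMmBbHh×EemmBbHh grid (16·16=256): EEMmBBHH=4 EEMmBBHh=8 EEMmBBhh=4 EEMmBbHH=8 EEMmBbHh=16 EEMmBbhh=8 EEMmbbHH=4 EEMmbbHh=8 EEMmbbhh=4 EEmmBBHH=4 EEmmBBHh=8 EEmmBBhh=4 EEmmBbHH=8 EEmmBbHh=16 EEmmBbhh=8 EEmmbbHH=4 EEmmbbHh=8 EEmmbbhh=4 EeMmBBHH=4 EeMmBBHh=8 EeMmBBhh=4 EeMmBbHH=8 EeMmBbHh=16 EeMmBbhh=8 EeMmbbHH=4 EeMmbbHh=8 EeMmbbhh=4 EemmBBHH=4 EemmBBHh=8 EemmBBhh=4 EemmBbHH=8 EemmBbHh=16 EemmBbhh=8 EemmbbHH=4 EemmbbHh=8 Eemmbbhh=4
EemmBbhh hits 8/256; gcd=8; 8÷8/256÷8 = 1/32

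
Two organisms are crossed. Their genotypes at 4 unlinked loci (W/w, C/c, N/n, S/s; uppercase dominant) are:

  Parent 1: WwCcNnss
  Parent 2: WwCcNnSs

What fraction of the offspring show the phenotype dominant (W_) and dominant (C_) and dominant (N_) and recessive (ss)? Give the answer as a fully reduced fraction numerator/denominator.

P(W_ C_ N_ ss) = 27/128

WwCcNnss gametes: WCNs×2, WCns×2, WcNs×2, Wcns×2, wCNs×2, wCns×2, wcNs×2, wcns×2
WwCcNnSs gametes: WCNS×1, WCNs×1, WCnS×1, WCns×1, WcNS×1, WcNs×1, WcnS×1, Wcns×1, wCNS×1, wCNs×1, wCnS×1, wCns×1, wcNS×1, wcNs×1, wcnS×1, wcns×1
WwCcNnss×WwCcNnSs grid (16·16=256): WWCCNNSs=2 WWCCNNss=2 WWCCNnSs=4 WWCCNnss=4 WWCCnnSs=2 WWCCnnss=2 WWCcNNSs=4 WWCcNNss=4 WWCcNnSs=8 WWCcNnss=8 WWCcnnSs=4 WWCcnnss=4 WWccNNSs=2 WWccNNss=2 WWccNnSs=4 WWccNnss=4 WWccnnSs=2 WWccnnss=2 WwCCNNSs=4 WwCCNNss=4 WwCCNnSs=8 WwCCNnss=8 WwCCnnSs=4 WwCCnnss=4 WwCcNNSs=8 WwCcNNss=8 WwCcNnSs=16 WwCcNnss=16 WwCcnnSs=8 WwCcnnss=8 WwccNNSs=4 WwccNNss=4 WwccNnSs=8 WwccNnss=8 WwccnnSs=4 Wwccnnss=4 wwCCNNSs=2 wwCCNNss=2 wwCCNnSs=4 wwCCNnss=4 wwCCnnSs=2 wwCCnnss=2 wwCcNNSs=4 wwCcNNss=4 wwCcNnSs=8 wwCcNnss=8 wwCcnnSs=4 wwCcnnss=4 wwccNNSs=2 wwccNNss=2 wwccNnSs=4 wwccNnss=4 wwccnnSs=2 wwccnnss=2
W_ C_ N_ ss hits 54/256; gcd=2; 54÷2/256÷2 = 27/128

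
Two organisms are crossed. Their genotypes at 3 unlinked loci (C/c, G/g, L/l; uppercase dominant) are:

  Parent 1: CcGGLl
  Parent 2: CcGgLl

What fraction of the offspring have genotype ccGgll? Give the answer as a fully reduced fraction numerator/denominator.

P(ccGgll) = 1/32

CcGGLl gametes: CGL×2, CGl×2, cGL×2, cGl×2
CcGgLl gametes: CGL×1, CGl×1, CgL×1, Cgl×1, cGL×1, cGl×1, cgL×1, cgl×1
CcGGLl×CcGgLl grid (8·8=64): CCGGLL=2 CCGGLl=4 CCGGll=2 CCGgLL=2 CCGgLl=4 CCGgll=2 CcGGLL=4 CcGGLl=8 CcGGll=4 CcGgLL=4 CcGgLl=8 CcGgll=4 ccGGLL=2 ccGGLl=4 ccGGll=2 ccGgLL=2 ccGgLl=4 ccGgll=2
ccGgll hits 2/64; gcd=2; 2÷2/64÷2 = 1/32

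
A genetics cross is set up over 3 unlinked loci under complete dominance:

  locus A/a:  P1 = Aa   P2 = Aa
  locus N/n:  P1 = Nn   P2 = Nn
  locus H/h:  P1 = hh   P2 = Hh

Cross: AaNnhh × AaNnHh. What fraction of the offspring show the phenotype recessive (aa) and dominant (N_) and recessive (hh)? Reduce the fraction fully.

P(aa N_ hh) = 3/32

AaNnhh gametes: ANh×2, Anh×2, aNh×2, anh×2
AaNnHh gametes: ANH×1, ANh×1, AnH×1, Anh×1, aNH×1, aNh×1, anH×1, anh×1
AaNnhh×AaNnHh grid (8·8=64): AANNHh=2 AANNhh=2 AANnHh=4 AANnhh=4 AAnnHh=2 AAnnhh=2 AaNNHh=4 AaNNhh=4 AaNnHh=8 AaNnhh=8 AannHh=4 Aannhh=4 aaNNHh=2 aaNNhh=2 aaNnHh=4 aaNnhh=4 aannHh=2 aannhh=2
aa N_ hh hits 6/64; gcd=2; 6÷2/64÷2 = 3/32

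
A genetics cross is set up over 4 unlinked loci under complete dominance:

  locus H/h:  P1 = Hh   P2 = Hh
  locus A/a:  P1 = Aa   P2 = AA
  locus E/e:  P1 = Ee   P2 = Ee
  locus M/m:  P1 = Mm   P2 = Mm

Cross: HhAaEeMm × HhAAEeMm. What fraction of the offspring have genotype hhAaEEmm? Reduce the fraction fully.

HhAaEeMm gametes: HAEM×1, HAEm×1, HAeM×1, HAem×1, HaEM×1, HaEm×1, HaeM×1, Haem×1, hAEM×1, hAEm×1, hAeM×1, hAem×1, haEM×1, haEm×1, haeM×1, haem×1
HhAAEeMm gametes: HAEM×2, HAEm×2, HAeM×2, HAem×2, hAEM×2, hAEm×2, hAeM×2, hAem×2
HhAaEeMm×HhAAEeMm grid (16·16=256): HHAAEEMM=2 HHAAEEMm=4 HHAAEEmm=2 HHAAEeMM=4 HHAAEeMm=8 HHAAEemm=4 HHAAeeMM=2 HHAAeeMm=4 HHAAeemm=2 HHAaEEMM=2 HHAaEEMm=4 HHAaEEmm=2 HHAaEeMM=4 HHAaEeMm=8 HHAaEemm=4 HHAaeeMM=2 HHAaeeMm=4 HHAaeemm=2 HhAAEEMM=4 HhAAEEMm=8 HhAAEEmm=4 HhAAEeMM=8 HhAAEeMm=16 HhAAEemm=8 HhAAeeMM=4 HhAAeeMm=8 HhAAeemm=4 HhAaEEMM=4 HhAaEEMm=8 HhAaEEmm=4 HhAaEeMM=8 HhAaEeMm=16 HhAaEemm=8 HhAaeeMM=4 HhAaeeMm=8 HhAaeemm=4 hhAAEEMM=2 hhAAEEMm=4 hhAAEEmm=2 hhAAEeMM=4 hhAAEeMm=8 hhAAEemm=4 hhAAeeMM=2 hhAAeeMm=4 hhAAeemm=2 hhAaEEMM=2 hhAaEEMm=4 hhAaEEmm=2 hhAaEeMM=4 hhAaEeMm=8 hhAaEemm=4 hhAaeeMM=2 hhAaeeMm=4 hhAaeemm=2
hhAaEEmm hits 2/256; gcd=2; 2÷2/256÷2 = 1/128

P(hhAaEEmm) = 1/128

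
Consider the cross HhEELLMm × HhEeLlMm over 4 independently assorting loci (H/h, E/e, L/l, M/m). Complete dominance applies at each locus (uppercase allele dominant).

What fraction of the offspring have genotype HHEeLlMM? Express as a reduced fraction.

HhEELLMm gametes: HELM×4, HELm×4, hELM×4, hELm×4
HhEeLlMm gametes: HELM×1, HELm×1, HElM×1, HElm×1, HeLM×1, HeLm×1, HelM×1, Helm×1, hELM×1, hELm×1, hElM×1, hElm×1, heLM×1, heLm×1, helM×1, helm×1
HhEELLMm×HhEeLlMm grid (16·16=256): HHEELLMM=4 HHEELLMm=8 HHEELLmm=4 HHEELlMM=4 HHEELlMm=8 HHEELlmm=4 HHEeLLMM=4 HHEeLLMm=8 HHEeLLmm=4 HHEeLlMM=4 HHEeLlMm=8 HHEeLlmm=4 HhEELLMM=8 HhEELLMm=16 HhEELLmm=8 HhEELlMM=8 HhEELlMm=16 HhEELlmm=8 HhEeLLMM=8 HhEeLLMm=16 HhEeLLmm=8 HhEeLlMM=8 HhEeLlMm=16 HhEeLlmm=8 hhEELLMM=4 hhEELLMm=8 hhEELLmm=4 hhEELlMM=4 hhEELlMm=8 hhEELlmm=4 hhEeLLMM=4 hhEeLLMm=8 hhEeLLmm=4 hhEeLlMM=4 hhEeLlMm=8 hhEeLlmm=4
HHEeLlMM hits 4/256; gcd=4; 4÷4/256÷4 = 1/64

P(HHEeLlMM) = 1/64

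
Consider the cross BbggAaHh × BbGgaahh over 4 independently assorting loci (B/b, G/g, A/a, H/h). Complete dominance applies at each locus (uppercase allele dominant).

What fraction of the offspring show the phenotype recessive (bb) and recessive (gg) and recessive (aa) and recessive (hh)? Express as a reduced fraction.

P(bb gg aa hh) = 1/32

BbggAaHh gametes: BgAH×2, BgAh×2, BgaH×2, Bgah×2, bgAH×2, bgAh×2, bgaH×2, bgah×2
BbGgaahh gametes: BGah×4, Bgah×4, bGah×4, bgah×4
BbggAaHh×BbGgaahh grid (16·16=256): BBGgAaHh=8 BBGgAahh=8 BBGgaaHh=8 BBGgaahh=8 BBggAaHh=8 BBggAahh=8 BBggaaHh=8 BBggaahh=8 BbGgAaHh=16 BbGgAahh=16 BbGgaaHh=16 BbGgaahh=16 BbggAaHh=16 BbggAahh=16 BbggaaHh=16 Bbggaahh=16 bbGgAaHh=8 bbGgAahh=8 bbGgaaHh=8 bbGgaahh=8 bbggAaHh=8 bbggAahh=8 bbggaaHh=8 bbggaahh=8
bb gg aa hh hits 8/256; gcd=8; 8÷8/256÷8 = 1/32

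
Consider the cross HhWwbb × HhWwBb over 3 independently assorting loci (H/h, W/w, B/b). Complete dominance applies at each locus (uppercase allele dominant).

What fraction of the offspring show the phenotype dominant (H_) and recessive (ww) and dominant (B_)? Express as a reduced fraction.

HhWwbb gametes: HWb×2, Hwb×2, hWb×2, hwb×2
HhWwBb gametes: HWB×1, HWb×1, HwB×1, Hwb×1, hWB×1, hWb×1, hwB×1, hwb×1
HhWwbb×HhWwBb grid (8·8=64): HHWWBb=2 HHWWbb=2 HHWwBb=4 HHWwbb=4 HHwwBb=2 HHwwbb=2 HhWWBb=4 HhWWbb=4 HhWwBb=8 HhWwbb=8 HhwwBb=4 Hhwwbb=4 hhWWBb=2 hhWWbb=2 hhWwBb=4 hhWwbb=4 hhwwBb=2 hhwwbb=2
H_ ww B_ hits 6/64; gcd=2; 6÷2/64÷2 = 3/32

P(H_ ww B_) = 3/32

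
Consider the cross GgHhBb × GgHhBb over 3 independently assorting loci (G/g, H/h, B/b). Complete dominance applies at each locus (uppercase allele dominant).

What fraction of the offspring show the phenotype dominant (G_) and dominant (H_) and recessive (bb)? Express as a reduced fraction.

P(G_ H_ bb) = 9/64

GgHhBb gametes: GHB×1, GHb×1, GhB×1, Ghb×1, gHB×1, gHb×1, ghB×1, ghb×1
GgHhBb gametes: GHB×1, GHb×1, GhB×1, Ghb×1, gHB×1, gHb×1, ghB×1, ghb×1
GgHhBb×GgHhBb grid (8·8=64): GGHHBB=1 GGHHBb=2 GGHHbb=1 GGHhBB=2 GGHhBb=4 GGHhbb=2 GGhhBB=1 GGhhBb=2 GGhhbb=1 GgHHBB=2 GgHHBb=4 GgHHbb=2 GgHhBB=4 GgHhBb=8 GgHhbb=4 GghhBB=2 GghhBb=4 Gghhbb=2 ggHHBB=1 ggHHBb=2 ggHHbb=1 ggHhBB=2 ggHhBb=4 ggHhbb=2 gghhBB=1 gghhBb=2 gghhbb=1
G_ H_ bb hits 9/64; gcd=1; 9÷1/64÷1 = 9/64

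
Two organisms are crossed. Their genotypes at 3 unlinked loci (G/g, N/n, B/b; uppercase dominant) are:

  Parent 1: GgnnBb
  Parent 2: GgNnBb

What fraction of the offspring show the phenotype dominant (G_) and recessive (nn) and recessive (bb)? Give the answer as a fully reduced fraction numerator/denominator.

P(G_ nn bb) = 3/32

GgnnBb gametes: GnB×2, Gnb×2, gnB×2, gnb×2
GgNnBb gametes: GNB×1, GNb×1, GnB×1, Gnb×1, gNB×1, gNb×1, gnB×1, gnb×1
GgnnBb×GgNnBb grid (8·8=64): GGNnBB=2 GGNnBb=4 GGNnbb=2 GGnnBB=2 GGnnBb=4 GGnnbb=2 GgNnBB=4 GgNnBb=8 GgNnbb=4 GgnnBB=4 GgnnBb=8 Ggnnbb=4 ggNnBB=2 ggNnBb=4 ggNnbb=2 ggnnBB=2 ggnnBb=4 ggnnbb=2
G_ nn bb hits 6/64; gcd=2; 6÷2/64÷2 = 3/32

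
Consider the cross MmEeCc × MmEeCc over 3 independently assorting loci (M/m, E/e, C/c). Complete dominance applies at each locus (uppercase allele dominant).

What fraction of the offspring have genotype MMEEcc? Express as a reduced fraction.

P(MMEEcc) = 1/64

MmEeCc gametes: MEC×1, MEc×1, MeC×1, Mec×1, mEC×1, mEc×1, meC×1, mec×1
MmEeCc gametes: MEC×1, MEc×1, MeC×1, Mec×1, mEC×1, mEc×1, meC×1, mec×1
MmEeCc×MmEeCc grid (8·8=64): MMEECC=1 MMEECc=2 MMEEcc=1 MMEeCC=2 MMEeCc=4 MMEecc=2 MMeeCC=1 MMeeCc=2 MMeecc=1 MmEECC=2 MmEECc=4 MmEEcc=2 MmEeCC=4 MmEeCc=8 MmEecc=4 MmeeCC=2 MmeeCc=4 Mmeecc=2 mmEECC=1 mmEECc=2 mmEEcc=1 mmEeCC=2 mmEeCc=4 mmEecc=2 mmeeCC=1 mmeeCc=2 mmeecc=1
MMEEcc hits 1/64; gcd=1; 1÷1/64÷1 = 1/64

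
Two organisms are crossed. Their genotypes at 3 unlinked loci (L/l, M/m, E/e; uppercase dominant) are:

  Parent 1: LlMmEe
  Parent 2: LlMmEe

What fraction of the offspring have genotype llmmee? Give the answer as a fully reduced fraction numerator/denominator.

LlMmEe gametes: LME×1, LMe×1, LmE×1, Lme×1, lME×1, lMe×1, lmE×1, lme×1
LlMmEe gametes: LME×1, LMe×1, LmE×1, Lme×1, lME×1, lMe×1, lmE×1, lme×1
LlMmEe×LlMmEe grid (8·8=64): LLMMEE=1 LLMMEe=2 LLMMee=1 LLMmEE=2 LLMmEe=4 LLMmee=2 LLmmEE=1 LLmmEe=2 LLmmee=1 LlMMEE=2 LlMMEe=4 LlMMee=2 LlMmEE=4 LlMmEe=8 LlMmee=4 LlmmEE=2 LlmmEe=4 Llmmee=2 llMMEE=1 llMMEe=2 llMMee=1 llMmEE=2 llMmEe=4 llMmee=2 llmmEE=1 llmmEe=2 llmmee=1
llmmee hits 1/64; gcd=1; 1÷1/64÷1 = 1/64

P(llmmee) = 1/64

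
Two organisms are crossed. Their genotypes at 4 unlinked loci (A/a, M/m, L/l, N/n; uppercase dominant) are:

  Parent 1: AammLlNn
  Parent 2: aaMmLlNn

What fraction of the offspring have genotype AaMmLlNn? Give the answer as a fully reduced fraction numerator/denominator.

AammLlNn gametes: AmLN×2, AmLn×2, AmlN×2, Amln×2, amLN×2, amLn×2, amlN×2, amln×2
aaMmLlNn gametes: aMLN×2, aMLn×2, aMlN×2, aMln×2, amLN×2, amLn×2, amlN×2, amln×2
AammLlNn×aaMmLlNn grid (16·16=256): AaMmLLNN=4 AaMmLLNn=8 AaMmLLnn=4 AaMmLlNN=8 AaMmLlNn=16 AaMmLlnn=8 AaMmllNN=4 AaMmllNn=8 AaMmllnn=4 AammLLNN=4 AammLLNn=8 AammLLnn=4 AammLlNN=8 AammLlNn=16 AammLlnn=8 AammllNN=4 AammllNn=8 Aammllnn=4 aaMmLLNN=4 aaMmLLNn=8 aaMmLLnn=4 aaMmLlNN=8 aaMmLlNn=16 aaMmLlnn=8 aaMmllNN=4 aaMmllNn=8 aaMmllnn=4 aammLLNN=4 aammLLNn=8 aammLLnn=4 aammLlNN=8 aammLlNn=16 aammLlnn=8 aammllNN=4 aammllNn=8 aammllnn=4
AaMmLlNn hits 16/256; gcd=16; 16÷16/256÷16 = 1/16

P(AaMmLlNn) = 1/16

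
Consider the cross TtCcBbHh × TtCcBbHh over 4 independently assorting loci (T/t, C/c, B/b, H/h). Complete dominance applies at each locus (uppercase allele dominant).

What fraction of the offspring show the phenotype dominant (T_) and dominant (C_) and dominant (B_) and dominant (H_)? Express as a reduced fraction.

TtCcBbHh gametes: TCBH×1, TCBh×1, TCbH×1, TCbh×1, TcBH×1, TcBh×1, TcbH×1, Tcbh×1, tCBH×1, tCBh×1, tCbH×1, tCbh×1, tcBH×1, tcBh×1, tcbH×1, tcbh×1
TtCcBbHh gametes: TCBH×1, TCBh×1, TCbH×1, TCbh×1, TcBH×1, TcBh×1, TcbH×1, Tcbh×1, tCBH×1, tCBh×1, tCbH×1, tCbh×1, tcBH×1, tcBh×1, tcbH×1, tcbh×1
TtCcBbHh×TtCcBbHh grid (16·16=256): TTCCBBHH=1 TTCCBBHh=2 TTCCBBhh=1 TTCCBbHH=2 TTCCBbHh=4 TTCCBbhh=2 TTCCbbHH=1 TTCCbbHh=2 TTCCbbhh=1 TTCcBBHH=2 TTCcBBHh=4 TTCcBBhh=2 TTCcBbHH=4 TTCcBbHh=8 TTCcBbhh=4 TTCcbbHH=2 TTCcbbHh=4 TTCcbbhh=2 TTccBBHH=1 TTccBBHh=2 TTccBBhh=1 TTccBbHH=2 TTccBbHh=4 TTccBbhh=2 TTccbbHH=1 TTccbbHh=2 TTccbbhh=1 TtCCBBHH=2 TtCCBBHh=4 TtCCBBhh=2 TtCCBbHH=4 TtCCBbHh=8 TtCCBbhh=4 TtCCbbHH=2 TtCCbbHh=4 TtCCbbhh=2 TtCcBBHH=4 TtCcBBHh=8 TtCcBBhh=4 TtCcBbHH=8 TtCcBbHh=16 TtCcBbhh=8 TtCcbbHH=4 TtCcbbHh=8 TtCcbbhh=4 TtccBBHH=2 TtccBBHh=4 TtccBBhh=2 TtccBbHH=4 TtccBbHh=8 TtccBbhh=4 TtccbbHH=2 TtccbbHh=4 Ttccbbhh=2 ttCCBBHH=1 ttCCBBHh=2 ttCCBBhh=1 ttCCBbHH=2 ttCCBbHh=4 ttCCBbhh=2 ttCCbbHH=1 ttCCbbHh=2 ttCCbbhh=1 ttCcBBHH=2 ttCcBBHh=4 ttCcBBhh=2 ttCcBbHH=4 ttCcBbHh=8 ttCcBbhh=4 ttCcbbHH=2 ttCcbbHh=4 ttCcbbhh=2 ttccBBHH=1 ttccBBHh=2 ttccBBhh=1 ttccBbHH=2 ttccBbHh=4 ttccBbhh=2 ttccbbHH=1 ttccbbHh=2 ttccbbhh=1
T_ C_ B_ H_ hits 81/256; gcd=1; 81÷1/256÷1 = 81/256

P(T_ C_ B_ H_) = 81/256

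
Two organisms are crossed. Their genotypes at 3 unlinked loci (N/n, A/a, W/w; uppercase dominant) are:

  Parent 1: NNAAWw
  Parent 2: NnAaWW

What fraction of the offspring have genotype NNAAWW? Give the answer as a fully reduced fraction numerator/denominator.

NNAAWw gametes: NAW×4, NAw×4
NnAaWW gametes: NAW×2, NaW×2, nAW×2, naW×2
NNAAWw×NnAaWW grid (8·8=64): NNAAWW=8 NNAAWw=8 NNAaWW=8 NNAaWw=8 NnAAWW=8 NnAAWw=8 NnAaWW=8 NnAaWw=8
NNAAWW hits 8/64; gcd=8; 8÷8/64÷8 = 1/8

P(NNAAWW) = 1/8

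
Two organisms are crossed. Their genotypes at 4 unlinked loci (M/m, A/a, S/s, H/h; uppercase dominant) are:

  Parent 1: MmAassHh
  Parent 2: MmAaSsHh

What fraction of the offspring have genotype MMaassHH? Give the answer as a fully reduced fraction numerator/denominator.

P(MMaassHH) = 1/128

MmAassHh gametes: MAsH×2, MAsh×2, MasH×2, Mash×2, mAsH×2, mAsh×2, masH×2, mash×2
MmAaSsHh gametes: MASH×1, MASh×1, MAsH×1, MAsh×1, MaSH×1, MaSh×1, MasH×1, Mash×1, mASH×1, mASh×1, mAsH×1, mAsh×1, maSH×1, maSh×1, masH×1, mash×1
MmAassHh×MmAaSsHh grid (16·16=256): MMAASsHH=2 MMAASsHh=4 MMAASshh=2 MMAAssHH=2 MMAAssHh=4 MMAAsshh=2 MMAaSsHH=4 MMAaSsHh=8 MMAaSshh=4 MMAassHH=4 MMAassHh=8 MMAasshh=4 MMaaSsHH=2 MMaaSsHh=4 MMaaSshh=2 MMaassHH=2 MMaassHh=4 MMaasshh=2 MmAASsHH=4 MmAASsHh=8 MmAASshh=4 MmAAssHH=4 MmAAssHh=8 MmAAsshh=4 MmAaSsHH=8 MmAaSsHh=16 MmAaSshh=8 MmAassHH=8 MmAassHh=16 MmAasshh=8 MmaaSsHH=4 MmaaSsHh=8 MmaaSshh=4 MmaassHH=4 MmaassHh=8 Mmaasshh=4 mmAASsHH=2 mmAASsHh=4 mmAASshh=2 mmAAssHH=2 mmAAssHh=4 mmAAsshh=2 mmAaSsHH=4 mmAaSsHh=8 mmAaSshh=4 mmAassHH=4 mmAassHh=8 mmAasshh=4 mmaaSsHH=2 mmaaSsHh=4 mmaaSshh=2 mmaassHH=2 mmaassHh=4 mmaasshh=2
MMaassHH hits 2/256; gcd=2; 2÷2/256÷2 = 1/128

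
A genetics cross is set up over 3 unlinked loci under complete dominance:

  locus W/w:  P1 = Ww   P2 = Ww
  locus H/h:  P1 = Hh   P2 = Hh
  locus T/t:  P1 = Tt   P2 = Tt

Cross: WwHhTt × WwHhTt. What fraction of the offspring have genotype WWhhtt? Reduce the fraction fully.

P(WWhhtt) = 1/64

WwHhTt gametes: WHT×1, WHt×1, WhT×1, Wht×1, wHT×1, wHt×1, whT×1, wht×1
WwHhTt gametes: WHT×1, WHt×1, WhT×1, Wht×1, wHT×1, wHt×1, whT×1, wht×1
WwHhTt×WwHhTt grid (8·8=64): WWHHTT=1 WWHHTt=2 WWHHtt=1 WWHhTT=2 WWHhTt=4 WWHhtt=2 WWhhTT=1 WWhhTt=2 WWhhtt=1 WwHHTT=2 WwHHTt=4 WwHHtt=2 WwHhTT=4 WwHhTt=8 WwHhtt=4 WwhhTT=2 WwhhTt=4 Wwhhtt=2 wwHHTT=1 wwHHTt=2 wwHHtt=1 wwHhTT=2 wwHhTt=4 wwHhtt=2 wwhhTT=1 wwhhTt=2 wwhhtt=1
WWhhtt hits 1/64; gcd=1; 1÷1/64÷1 = 1/64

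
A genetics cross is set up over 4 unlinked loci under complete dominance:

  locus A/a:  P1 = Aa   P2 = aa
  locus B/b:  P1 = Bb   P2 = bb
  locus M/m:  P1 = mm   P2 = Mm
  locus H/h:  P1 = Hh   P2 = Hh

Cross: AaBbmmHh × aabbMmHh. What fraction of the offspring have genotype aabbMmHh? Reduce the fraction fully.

P(aabbMmHh) = 1/16

AaBbmmHh gametes: ABmH×2, ABmh×2, AbmH×2, Abmh×2, aBmH×2, aBmh×2, abmH×2, abmh×2
aabbMmHh gametes: abMH×4, abMh×4, abmH×4, abmh×4
AaBbmmHh×aabbMmHh grid (16·16=256): AaBbMmHH=8 AaBbMmHh=16 AaBbMmhh=8 AaBbmmHH=8 AaBbmmHh=16 AaBbmmhh=8 AabbMmHH=8 AabbMmHh=16 AabbMmhh=8 AabbmmHH=8 AabbmmHh=16 Aabbmmhh=8 aaBbMmHH=8 aaBbMmHh=16 aaBbMmhh=8 aaBbmmHH=8 aaBbmmHh=16 aaBbmmhh=8 aabbMmHH=8 aabbMmHh=16 aabbMmhh=8 aabbmmHH=8 aabbmmHh=16 aabbmmhh=8
aabbMmHh hits 16/256; gcd=16; 16÷16/256÷16 = 1/16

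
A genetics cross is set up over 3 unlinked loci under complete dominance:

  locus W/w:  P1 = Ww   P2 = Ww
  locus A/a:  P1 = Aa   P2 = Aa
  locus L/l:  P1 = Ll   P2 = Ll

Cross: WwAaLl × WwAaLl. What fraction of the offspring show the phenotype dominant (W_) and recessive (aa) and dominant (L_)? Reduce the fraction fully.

P(W_ aa L_) = 9/64

WwAaLl gametes: WAL×1, WAl×1, WaL×1, Wal×1, wAL×1, wAl×1, waL×1, wal×1
WwAaLl gametes: WAL×1, WAl×1, WaL×1, Wal×1, wAL×1, wAl×1, waL×1, wal×1
WwAaLl×WwAaLl grid (8·8=64): WWAALL=1 WWAALl=2 WWAAll=1 WWAaLL=2 WWAaLl=4 WWAall=2 WWaaLL=1 WWaaLl=2 WWaall=1 WwAALL=2 WwAALl=4 WwAAll=2 WwAaLL=4 WwAaLl=8 WwAall=4 WwaaLL=2 WwaaLl=4 Wwaall=2 wwAALL=1 wwAALl=2 wwAAll=1 wwAaLL=2 wwAaLl=4 wwAall=2 wwaaLL=1 wwaaLl=2 wwaall=1
W_ aa L_ hits 9/64; gcd=1; 9÷1/64÷1 = 9/64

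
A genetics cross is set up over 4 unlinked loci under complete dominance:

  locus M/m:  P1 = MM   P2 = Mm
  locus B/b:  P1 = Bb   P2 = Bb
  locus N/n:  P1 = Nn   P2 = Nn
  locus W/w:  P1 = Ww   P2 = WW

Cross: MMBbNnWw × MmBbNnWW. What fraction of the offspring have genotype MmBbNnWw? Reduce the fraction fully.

P(MmBbNnWw) = 1/16

MMBbNnWw gametes: MBNW×2, MBNw×2, MBnW×2, MBnw×2, MbNW×2, MbNw×2, MbnW×2, Mbnw×2
MmBbNnWW gametes: MBNW×2, MBnW×2, MbNW×2, MbnW×2, mBNW×2, mBnW×2, mbNW×2, mbnW×2
MMBbNnWw×MmBbNnWW grid (16·16=256): MMBBNNWW=4 MMBBNNWw=4 MMBBNnWW=8 MMBBNnWw=8 MMBBnnWW=4 MMBBnnWw=4 MMBbNNWW=8 MMBbNNWw=8 MMBbNnWW=16 MMBbNnWw=16 MMBbnnWW=8 MMBbnnWw=8 MMbbNNWW=4 MMbbNNWw=4 MMbbNnWW=8 MMbbNnWw=8 MMbbnnWW=4 MMbbnnWw=4 MmBBNNWW=4 MmBBNNWw=4 MmBBNnWW=8 MmBBNnWw=8 MmBBnnWW=4 MmBBnnWw=4 MmBbNNWW=8 MmBbNNWw=8 MmBbNnWW=16 MmBbNnWw=16 MmBbnnWW=8 MmBbnnWw=8 MmbbNNWW=4 MmbbNNWw=4 MmbbNnWW=8 MmbbNnWw=8 MmbbnnWW=4 MmbbnnWw=4
MmBbNnWw hits 16/256; gcd=16; 16÷16/256÷16 = 1/16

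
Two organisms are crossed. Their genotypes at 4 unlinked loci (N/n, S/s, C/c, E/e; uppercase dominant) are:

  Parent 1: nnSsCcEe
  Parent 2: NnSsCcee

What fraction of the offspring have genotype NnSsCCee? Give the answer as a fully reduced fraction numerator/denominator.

nnSsCcEe gametes: nSCE×2, nSCe×2, nScE×2, nSce×2, nsCE×2, nsCe×2, nscE×2, nsce×2
NnSsCcee gametes: NSCe×2, NSce×2, NsCe×2, Nsce×2, nSCe×2, nSce×2, nsCe×2, nsce×2
nnSsCcEe×NnSsCcee grid (16·16=256): NnSSCCEe=4 NnSSCCee=4 NnSSCcEe=8 NnSSCcee=8 NnSSccEe=4 NnSSccee=4 NnSsCCEe=8 NnSsCCee=8 NnSsCcEe=16 NnSsCcee=16 NnSsccEe=8 NnSsccee=8 NnssCCEe=4 NnssCCee=4 NnssCcEe=8 NnssCcee=8 NnssccEe=4 Nnssccee=4 nnSSCCEe=4 nnSSCCee=4 nnSSCcEe=8 nnSSCcee=8 nnSSccEe=4 nnSSccee=4 nnSsCCEe=8 nnSsCCee=8 nnSsCcEe=16 nnSsCcee=16 nnSsccEe=8 nnSsccee=8 nnssCCEe=4 nnssCCee=4 nnssCcEe=8 nnssCcee=8 nnssccEe=4 nnssccee=4
NnSsCCee hits 8/256; gcd=8; 8÷8/256÷8 = 1/32

P(NnSsCCee) = 1/32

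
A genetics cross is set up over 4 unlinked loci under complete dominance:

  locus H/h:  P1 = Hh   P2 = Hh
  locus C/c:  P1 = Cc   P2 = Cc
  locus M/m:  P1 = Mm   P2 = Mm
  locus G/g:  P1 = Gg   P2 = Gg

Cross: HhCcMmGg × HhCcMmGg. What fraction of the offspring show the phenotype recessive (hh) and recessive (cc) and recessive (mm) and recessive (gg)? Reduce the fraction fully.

HhCcMmGg gametes: HCMG×1, HCMg×1, HCmG×1, HCmg×1, HcMG×1, HcMg×1, HcmG×1, Hcmg×1, hCMG×1, hCMg×1, hCmG×1, hCmg×1, hcMG×1, hcMg×1, hcmG×1, hcmg×1
HhCcMmGg gametes: HCMG×1, HCMg×1, HCmG×1, HCmg×1, HcMG×1, HcMg×1, HcmG×1, Hcmg×1, hCMG×1, hCMg×1, hCmG×1, hCmg×1, hcMG×1, hcMg×1, hcmG×1, hcmg×1
HhCcMmGg×HhCcMmGg grid (16·16=256): HHCCMMGG=1 HHCCMMGg=2 HHCCMMgg=1 HHCCMmGG=2 HHCCMmGg=4 HHCCMmgg=2 HHCCmmGG=1 HHCCmmGg=2 HHCCmmgg=1 HHCcMMGG=2 HHCcMMGg=4 HHCcMMgg=2 HHCcMmGG=4 HHCcMmGg=8 HHCcMmgg=4 HHCcmmGG=2 HHCcmmGg=4 HHCcmmgg=2 HHccMMGG=1 HHccMMGg=2 HHccMMgg=1 HHccMmGG=2 HHccMmGg=4 HHccMmgg=2 HHccmmGG=1 HHccmmGg=2 HHccmmgg=1 HhCCMMGG=2 HhCCMMGg=4 HhCCMMgg=2 HhCCMmGG=4 HhCCMmGg=8 HhCCMmgg=4 HhCCmmGG=2 HhCCmmGg=4 HhCCmmgg=2 HhCcMMGG=4 HhCcMMGg=8 HhCcMMgg=4 HhCcMmGG=8 HhCcMmGg=16 HhCcMmgg=8 HhCcmmGG=4 HhCcmmGg=8 HhCcmmgg=4 HhccMMGG=2 HhccMMGg=4 HhccMMgg=2 HhccMmGG=4 HhccMmGg=8 HhccMmgg=4 HhccmmGG=2 HhccmmGg=4 Hhccmmgg=2 hhCCMMGG=1 hhCCMMGg=2 hhCCMMgg=1 hhCCMmGG=2 hhCCMmGg=4 hhCCMmgg=2 hhCCmmGG=1 hhCCmmGg=2 hhCCmmgg=1 hhCcMMGG=2 hhCcMMGg=4 hhCcMMgg=2 hhCcMmGG=4 hhCcMmGg=8 hhCcMmgg=4 hhCcmmGG=2 hhCcmmGg=4 hhCcmmgg=2 hhccMMGG=1 hhccMMGg=2 hhccMMgg=1 hhccMmGG=2 hhccMmGg=4 hhccMmgg=2 hhccmmGG=1 hhccmmGg=2 hhccmmgg=1
hh cc mm gg hits 1/256; gcd=1; 1÷1/256÷1 = 1/256

P(hh cc mm gg) = 1/256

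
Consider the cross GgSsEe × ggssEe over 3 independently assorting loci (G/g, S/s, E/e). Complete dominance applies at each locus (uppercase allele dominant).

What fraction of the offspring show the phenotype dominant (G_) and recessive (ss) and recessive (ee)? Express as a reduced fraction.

GgSsEe gametes: GSE×1, GSe×1, GsE×1, Gse×1, gSE×1, gSe×1, gsE×1, gse×1
ggssEe gametes: gsE×4, gse×4
GgSsEe×ggssEe grid (8·8=64): GgSsEE=4 GgSsEe=8 GgSsee=4 GgssEE=4 GgssEe=8 Ggssee=4 ggSsEE=4 ggSsEe=8 ggSsee=4 ggssEE=4 ggssEe=8 ggssee=4
G_ ss ee hits 4/64; gcd=4; 4÷4/64÷4 = 1/16

P(G_ ss ee) = 1/16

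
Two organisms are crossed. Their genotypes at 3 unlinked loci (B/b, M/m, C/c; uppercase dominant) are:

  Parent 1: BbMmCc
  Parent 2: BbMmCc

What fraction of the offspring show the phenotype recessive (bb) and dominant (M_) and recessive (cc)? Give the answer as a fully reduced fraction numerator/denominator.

BbMmCc gametes: BMC×1, BMc×1, BmC×1, Bmc×1, bMC×1, bMc×1, bmC×1, bmc×1
BbMmCc gametes: BMC×1, BMc×1, BmC×1, Bmc×1, bMC×1, bMc×1, bmC×1, bmc×1
BbMmCc×BbMmCc grid (8·8=64): BBMMCC=1 BBMMCc=2 BBMMcc=1 BBMmCC=2 BBMmCc=4 BBMmcc=2 BBmmCC=1 BBmmCc=2 BBmmcc=1 BbMMCC=2 BbMMCc=4 BbMMcc=2 BbMmCC=4 BbMmCc=8 BbMmcc=4 BbmmCC=2 BbmmCc=4 Bbmmcc=2 bbMMCC=1 bbMMCc=2 bbMMcc=1 bbMmCC=2 bbMmCc=4 bbMmcc=2 bbmmCC=1 bbmmCc=2 bbmmcc=1
bb M_ cc hits 3/64; gcd=1; 3÷1/64÷1 = 3/64

P(bb M_ cc) = 3/64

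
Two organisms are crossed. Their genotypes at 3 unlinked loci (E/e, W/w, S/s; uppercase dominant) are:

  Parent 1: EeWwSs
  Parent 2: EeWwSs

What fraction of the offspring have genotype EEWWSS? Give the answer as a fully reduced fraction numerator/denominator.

EeWwSs gametes: EWS×1, EWs×1, EwS×1, Ews×1, eWS×1, eWs×1, ewS×1, ews×1
EeWwSs gametes: EWS×1, EWs×1, EwS×1, Ews×1, eWS×1, eWs×1, ewS×1, ews×1
EeWwSs×EeWwSs grid (8·8=64): EEWWSS=1 EEWWSs=2 EEWWss=1 EEWwSS=2 EEWwSs=4 EEWwss=2 EEwwSS=1 EEwwSs=2 EEwwss=1 EeWWSS=2 EeWWSs=4 EeWWss=2 EeWwSS=4 EeWwSs=8 EeWwss=4 EewwSS=2 EewwSs=4 Eewwss=2 eeWWSS=1 eeWWSs=2 eeWWss=1 eeWwSS=2 eeWwSs=4 eeWwss=2 eewwSS=1 eewwSs=2 eewwss=1
EEWWSS hits 1/64; gcd=1; 1÷1/64÷1 = 1/64

P(EEWWSS) = 1/64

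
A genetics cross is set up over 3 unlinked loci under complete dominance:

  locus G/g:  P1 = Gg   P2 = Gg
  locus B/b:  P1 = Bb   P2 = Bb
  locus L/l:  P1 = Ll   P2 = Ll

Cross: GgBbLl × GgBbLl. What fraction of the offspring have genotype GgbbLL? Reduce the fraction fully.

P(GgbbLL) = 1/32

GgBbLl gametes: GBL×1, GBl×1, GbL×1, Gbl×1, gBL×1, gBl×1, gbL×1, gbl×1
GgBbLl gametes: GBL×1, GBl×1, GbL×1, Gbl×1, gBL×1, gBl×1, gbL×1, gbl×1
GgBbLl×GgBbLl grid (8·8=64): GGBBLL=1 GGBBLl=2 GGBBll=1 GGBbLL=2 GGBbLl=4 GGBbll=2 GGbbLL=1 GGbbLl=2 GGbbll=1 GgBBLL=2 GgBBLl=4 GgBBll=2 GgBbLL=4 GgBbLl=8 GgBbll=4 GgbbLL=2 GgbbLl=4 Ggbbll=2 ggBBLL=1 ggBBLl=2 ggBBll=1 ggBbLL=2 ggBbLl=4 ggBbll=2 ggbbLL=1 ggbbLl=2 ggbbll=1
GgbbLL hits 2/64; gcd=2; 2÷2/64÷2 = 1/32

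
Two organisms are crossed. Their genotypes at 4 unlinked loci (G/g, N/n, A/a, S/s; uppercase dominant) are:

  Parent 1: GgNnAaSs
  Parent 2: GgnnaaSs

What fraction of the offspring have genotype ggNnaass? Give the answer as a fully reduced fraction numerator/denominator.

P(ggNnaass) = 1/64

GgNnAaSs gametes: GNAS×1, GNAs×1, GNaS×1, GNas×1, GnAS×1, GnAs×1, GnaS×1, Gnas×1, gNAS×1, gNAs×1, gNaS×1, gNas×1, gnAS×1, gnAs×1, gnaS×1, gnas×1
GgnnaaSs gametes: GnaS×4, Gnas×4, gnaS×4, gnas×4
GgNnAaSs×GgnnaaSs grid (16·16=256): GGNnAaSS=4 GGNnAaSs=8 GGNnAass=4 GGNnaaSS=4 GGNnaaSs=8 GGNnaass=4 GGnnAaSS=4 GGnnAaSs=8 GGnnAass=4 GGnnaaSS=4 GGnnaaSs=8 GGnnaass=4 GgNnAaSS=8 GgNnAaSs=16 GgNnAass=8 GgNnaaSS=8 GgNnaaSs=16 GgNnaass=8 GgnnAaSS=8 GgnnAaSs=16 GgnnAass=8 GgnnaaSS=8 GgnnaaSs=16 Ggnnaass=8 ggNnAaSS=4 ggNnAaSs=8 ggNnAass=4 ggNnaaSS=4 ggNnaaSs=8 ggNnaass=4 ggnnAaSS=4 ggnnAaSs=8 ggnnAass=4 ggnnaaSS=4 ggnnaaSs=8 ggnnaass=4
ggNnaass hits 4/256; gcd=4; 4÷4/256÷4 = 1/64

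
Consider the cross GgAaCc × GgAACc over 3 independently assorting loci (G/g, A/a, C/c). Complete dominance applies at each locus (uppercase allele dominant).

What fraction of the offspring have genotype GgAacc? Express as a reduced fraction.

P(GgAacc) = 1/16

GgAaCc gametes: GAC×1, GAc×1, GaC×1, Gac×1, gAC×1, gAc×1, gaC×1, gac×1
GgAACc gametes: GAC×2, GAc×2, gAC×2, gAc×2
GgAaCc×GgAACc grid (8·8=64): GGAACC=2 GGAACc=4 GGAAcc=2 GGAaCC=2 GGAaCc=4 GGAacc=2 GgAACC=4 GgAACc=8 GgAAcc=4 GgAaCC=4 GgAaCc=8 GgAacc=4 ggAACC=2 ggAACc=4 ggAAcc=2 ggAaCC=2 ggAaCc=4 ggAacc=2
GgAacc hits 4/64; gcd=4; 4÷4/64÷4 = 1/16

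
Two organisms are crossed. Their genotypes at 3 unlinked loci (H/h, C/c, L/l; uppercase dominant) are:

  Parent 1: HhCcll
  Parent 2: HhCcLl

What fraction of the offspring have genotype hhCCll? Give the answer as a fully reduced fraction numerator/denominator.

P(hhCCll) = 1/32

HhCcll gametes: HCl×2, Hcl×2, hCl×2, hcl×2
HhCcLl gametes: HCL×1, HCl×1, HcL×1, Hcl×1, hCL×1, hCl×1, hcL×1, hcl×1
HhCcll×HhCcLl grid (8·8=64): HHCCLl=2 HHCCll=2 HHCcLl=4 HHCcll=4 HHccLl=2 HHccll=2 HhCCLl=4 HhCCll=4 HhCcLl=8 HhCcll=8 HhccLl=4 Hhccll=4 hhCCLl=2 hhCCll=2 hhCcLl=4 hhCcll=4 hhccLl=2 hhccll=2
hhCCll hits 2/64; gcd=2; 2÷2/64÷2 = 1/32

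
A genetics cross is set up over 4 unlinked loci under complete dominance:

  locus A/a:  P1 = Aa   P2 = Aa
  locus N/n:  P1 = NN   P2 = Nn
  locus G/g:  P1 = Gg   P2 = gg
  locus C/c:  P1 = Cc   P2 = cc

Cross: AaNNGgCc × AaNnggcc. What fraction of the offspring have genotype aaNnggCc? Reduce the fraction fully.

P(aaNnggCc) = 1/32

AaNNGgCc gametes: ANGC×2, ANGc×2, ANgC×2, ANgc×2, aNGC×2, aNGc×2, aNgC×2, aNgc×2
AaNnggcc gametes: ANgc×4, Angc×4, aNgc×4, angc×4
AaNNGgCc×AaNnggcc grid (16·16=256): AANNGgCc=8 AANNGgcc=8 AANNggCc=8 AANNggcc=8 AANnGgCc=8 AANnGgcc=8 AANnggCc=8 AANnggcc=8 AaNNGgCc=16 AaNNGgcc=16 AaNNggCc=16 AaNNggcc=16 AaNnGgCc=16 AaNnGgcc=16 AaNnggCc=16 AaNnggcc=16 aaNNGgCc=8 aaNNGgcc=8 aaNNggCc=8 aaNNggcc=8 aaNnGgCc=8 aaNnGgcc=8 aaNnggCc=8 aaNnggcc=8
aaNnggCc hits 8/256; gcd=8; 8÷8/256÷8 = 1/32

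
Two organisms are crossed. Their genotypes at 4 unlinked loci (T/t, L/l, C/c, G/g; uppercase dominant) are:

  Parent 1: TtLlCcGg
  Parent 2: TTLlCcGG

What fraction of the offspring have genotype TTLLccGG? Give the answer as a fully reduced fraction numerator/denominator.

P(TTLLccGG) = 1/64

TtLlCcGg gametes: TLCG×1, TLCg×1, TLcG×1, TLcg×1, TlCG×1, TlCg×1, TlcG×1, Tlcg×1, tLCG×1, tLCg×1, tLcG×1, tLcg×1, tlCG×1, tlCg×1, tlcG×1, tlcg×1
TTLlCcGG gametes: TLCG×4, TLcG×4, TlCG×4, TlcG×4
TtLlCcGg×TTLlCcGG grid (16·16=256): TTLLCCGG=4 TTLLCCGg=4 TTLLCcGG=8 TTLLCcGg=8 TTLLccGG=4 TTLLccGg=4 TTLlCCGG=8 TTLlCCGg=8 TTLlCcGG=16 TTLlCcGg=16 TTLlccGG=8 TTLlccGg=8 TTllCCGG=4 TTllCCGg=4 TTllCcGG=8 TTllCcGg=8 TTllccGG=4 TTllccGg=4 TtLLCCGG=4 TtLLCCGg=4 TtLLCcGG=8 TtLLCcGg=8 TtLLccGG=4 TtLLccGg=4 TtLlCCGG=8 TtLlCCGg=8 TtLlCcGG=16 TtLlCcGg=16 TtLlccGG=8 TtLlccGg=8 TtllCCGG=4 TtllCCGg=4 TtllCcGG=8 TtllCcGg=8 TtllccGG=4 TtllccGg=4
TTLLccGG hits 4/256; gcd=4; 4÷4/256÷4 = 1/64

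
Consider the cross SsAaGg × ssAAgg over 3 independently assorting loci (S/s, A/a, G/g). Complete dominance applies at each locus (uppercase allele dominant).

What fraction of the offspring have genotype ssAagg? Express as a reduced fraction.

SsAaGg gametes: SAG×1, SAg×1, SaG×1, Sag×1, sAG×1, sAg×1, saG×1, sag×1
ssAAgg gametes: sAg×8
SsAaGg×ssAAgg grid (8·8=64): SsAAGg=8 SsAAgg=8 SsAaGg=8 SsAagg=8 ssAAGg=8 ssAAgg=8 ssAaGg=8 ssAagg=8
ssAagg hits 8/64; gcd=8; 8÷8/64÷8 = 1/8

P(ssAagg) = 1/8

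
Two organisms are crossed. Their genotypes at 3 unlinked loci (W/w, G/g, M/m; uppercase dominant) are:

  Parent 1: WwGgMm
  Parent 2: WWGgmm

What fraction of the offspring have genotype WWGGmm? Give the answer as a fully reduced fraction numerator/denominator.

P(WWGGmm) = 1/16

WwGgMm gametes: WGM×1, WGm×1, WgM×1, Wgm×1, wGM×1, wGm×1, wgM×1, wgm×1
WWGgmm gametes: WGm×4, Wgm×4
WwGgMm×WWGgmm grid (8·8=64): WWGGMm=4 WWGGmm=4 WWGgMm=8 WWGgmm=8 WWggMm=4 WWggmm=4 WwGGMm=4 WwGGmm=4 WwGgMm=8 WwGgmm=8 WwggMm=4 Wwggmm=4
WWGGmm hits 4/64; gcd=4; 4÷4/64÷4 = 1/16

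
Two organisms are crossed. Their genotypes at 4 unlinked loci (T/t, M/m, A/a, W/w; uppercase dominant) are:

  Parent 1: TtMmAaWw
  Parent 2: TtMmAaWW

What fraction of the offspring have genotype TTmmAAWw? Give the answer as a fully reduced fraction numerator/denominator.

TtMmAaWw gametes: TMAW×1, TMAw×1, TMaW×1, TMaw×1, TmAW×1, TmAw×1, TmaW×1, Tmaw×1, tMAW×1, tMAw×1, tMaW×1, tMaw×1, tmAW×1, tmAw×1, tmaW×1, tmaw×1
TtMmAaWW gametes: TMAW×2, TMaW×2, TmAW×2, TmaW×2, tMAW×2, tMaW×2, tmAW×2, tmaW×2
TtMmAaWw×TtMmAaWW grid (16·16=256): TTMMAAWW=2 TTMMAAWw=2 TTMMAaWW=4 TTMMAaWw=4 TTMMaaWW=2 TTMMaaWw=2 TTMmAAWW=4 TTMmAAWw=4 TTMmAaWW=8 TTMmAaWw=8 TTMmaaWW=4 TTMmaaWw=4 TTmmAAWW=2 TTmmAAWw=2 TTmmAaWW=4 TTmmAaWw=4 TTmmaaWW=2 TTmmaaWw=2 TtMMAAWW=4 TtMMAAWw=4 TtMMAaWW=8 TtMMAaWw=8 TtMMaaWW=4 TtMMaaWw=4 TtMmAAWW=8 TtMmAAWw=8 TtMmAaWW=16 TtMmAaWw=16 TtMmaaWW=8 TtMmaaWw=8 TtmmAAWW=4 TtmmAAWw=4 TtmmAaWW=8 TtmmAaWw=8 TtmmaaWW=4 TtmmaaWw=4 ttMMAAWW=2 ttMMAAWw=2 ttMMAaWW=4 ttMMAaWw=4 ttMMaaWW=2 ttMMaaWw=2 ttMmAAWW=4 ttMmAAWw=4 ttMmAaWW=8 ttMmAaWw=8 ttMmaaWW=4 ttMmaaWw=4 ttmmAAWW=2 ttmmAAWw=2 ttmmAaWW=4 ttmmAaWw=4 ttmmaaWW=2 ttmmaaWw=2
TTmmAAWw hits 2/256; gcd=2; 2÷2/256÷2 = 1/128

P(TTmmAAWw) = 1/128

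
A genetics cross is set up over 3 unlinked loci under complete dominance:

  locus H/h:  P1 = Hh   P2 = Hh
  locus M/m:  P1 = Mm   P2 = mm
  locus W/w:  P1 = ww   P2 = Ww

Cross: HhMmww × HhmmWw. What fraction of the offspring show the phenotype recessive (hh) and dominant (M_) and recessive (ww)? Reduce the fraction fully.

HhMmww gametes: HMw×2, Hmw×2, hMw×2, hmw×2
HhmmWw gametes: HmW×2, Hmw×2, hmW×2, hmw×2
HhMmww×HhmmWw grid (8·8=64): HHMmWw=4 HHMmww=4 HHmmWw=4 HHmmww=4 HhMmWw=8 HhMmww=8 HhmmWw=8 Hhmmww=8 hhMmWw=4 hhMmww=4 hhmmWw=4 hhmmww=4
hh M_ ww hits 4/64; gcd=4; 4÷4/64÷4 = 1/16

P(hh M_ ww) = 1/16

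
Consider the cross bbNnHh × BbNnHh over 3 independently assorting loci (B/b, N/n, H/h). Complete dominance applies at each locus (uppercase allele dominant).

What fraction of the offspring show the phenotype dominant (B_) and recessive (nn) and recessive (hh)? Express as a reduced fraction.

P(B_ nn hh) = 1/32

bbNnHh gametes: bNH×2, bNh×2, bnH×2, bnh×2
BbNnHh gametes: BNH×1, BNh×1, BnH×1, Bnh×1, bNH×1, bNh×1, bnH×1, bnh×1
bbNnHh×BbNnHh grid (8·8=64): BbNNHH=2 BbNNHh=4 BbNNhh=2 BbNnHH=4 BbNnHh=8 BbNnhh=4 BbnnHH=2 BbnnHh=4 Bbnnhh=2 bbNNHH=2 bbNNHh=4 bbNNhh=2 bbNnHH=4 bbNnHh=8 bbNnhh=4 bbnnHH=2 bbnnHh=4 bbnnhh=2
B_ nn hh hits 2/64; gcd=2; 2÷2/64÷2 = 1/32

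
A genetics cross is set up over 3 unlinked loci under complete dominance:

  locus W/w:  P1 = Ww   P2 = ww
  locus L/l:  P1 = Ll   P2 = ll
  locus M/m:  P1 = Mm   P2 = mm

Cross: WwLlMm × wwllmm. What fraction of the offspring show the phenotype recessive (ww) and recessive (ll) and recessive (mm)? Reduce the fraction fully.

WwLlMm gametes: WLM×1, WLm×1, WlM×1, Wlm×1, wLM×1, wLm×1, wlM×1, wlm×1
wwllmm gametes: wlm×8
WwLlMm×wwllmm grid (8·8=64): WwLlMm=8 WwLlmm=8 WwllMm=8 Wwllmm=8 wwLlMm=8 wwLlmm=8 wwllMm=8 wwllmm=8
ww ll mm hits 8/64; gcd=8; 8÷8/64÷8 = 1/8

P(ww ll mm) = 1/8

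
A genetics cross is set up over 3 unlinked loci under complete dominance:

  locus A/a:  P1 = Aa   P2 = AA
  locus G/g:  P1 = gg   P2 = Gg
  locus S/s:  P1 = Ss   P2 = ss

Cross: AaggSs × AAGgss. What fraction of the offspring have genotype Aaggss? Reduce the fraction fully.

P(Aaggss) = 1/8

AaggSs gametes: AgS×2, Ags×2, agS×2, ags×2
AAGgss gametes: AGs×4, Ags×4
AaggSs×AAGgss grid (8·8=64): AAGgSs=8 AAGgss=8 AAggSs=8 AAggss=8 AaGgSs=8 AaGgss=8 AaggSs=8 Aaggss=8
Aaggss hits 8/64; gcd=8; 8÷8/64÷8 = 1/8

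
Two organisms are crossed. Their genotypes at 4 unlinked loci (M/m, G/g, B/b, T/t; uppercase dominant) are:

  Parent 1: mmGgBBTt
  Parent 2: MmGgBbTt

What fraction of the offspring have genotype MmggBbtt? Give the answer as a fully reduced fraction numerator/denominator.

P(MmggBbtt) = 1/64

mmGgBBTt gametes: mGBT×4, mGBt×4, mgBT×4, mgBt×4
MmGgBbTt gametes: MGBT×1, MGBt×1, MGbT×1, MGbt×1, MgBT×1, MgBt×1, MgbT×1, Mgbt×1, mGBT×1, mGBt×1, mGbT×1, mGbt×1, mgBT×1, mgBt×1, mgbT×1, mgbt×1
mmGgBBTt×MmGgBbTt grid (16·16=256): MmGGBBTT=4 MmGGBBTt=8 MmGGBBtt=4 MmGGBbTT=4 MmGGBbTt=8 MmGGBbtt=4 MmGgBBTT=8 MmGgBBTt=16 MmGgBBtt=8 MmGgBbTT=8 MmGgBbTt=16 MmGgBbtt=8 MmggBBTT=4 MmggBBTt=8 MmggBBtt=4 MmggBbTT=4 MmggBbTt=8 MmggBbtt=4 mmGGBBTT=4 mmGGBBTt=8 mmGGBBtt=4 mmGGBbTT=4 mmGGBbTt=8 mmGGBbtt=4 mmGgBBTT=8 mmGgBBTt=16 mmGgBBtt=8 mmGgBbTT=8 mmGgBbTt=16 mmGgBbtt=8 mmggBBTT=4 mmggBBTt=8 mmggBBtt=4 mmggBbTT=4 mmggBbTt=8 mmggBbtt=4
MmggBbtt hits 4/256; gcd=4; 4÷4/256÷4 = 1/64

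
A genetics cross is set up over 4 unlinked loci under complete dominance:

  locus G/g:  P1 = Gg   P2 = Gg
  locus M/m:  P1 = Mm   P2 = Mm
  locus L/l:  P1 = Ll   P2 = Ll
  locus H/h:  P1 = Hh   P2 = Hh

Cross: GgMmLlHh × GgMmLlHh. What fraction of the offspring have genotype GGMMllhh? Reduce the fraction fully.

P(GGMMllhh) = 1/256

GgMmLlHh gametes: GMLH×1, GMLh×1, GMlH×1, GMlh×1, GmLH×1, GmLh×1, GmlH×1, Gmlh×1, gMLH×1, gMLh×1, gMlH×1, gMlh×1, gmLH×1, gmLh×1, gmlH×1, gmlh×1
GgMmLlHh gametes: GMLH×1, GMLh×1, GMlH×1, GMlh×1, GmLH×1, GmLh×1, GmlH×1, Gmlh×1, gMLH×1, gMLh×1, gMlH×1, gMlh×1, gmLH×1, gmLh×1, gmlH×1, gmlh×1
GgMmLlHh×GgMmLlHh grid (16·16=256): GGMMLLHH=1 GGMMLLHh=2 GGMMLLhh=1 GGMMLlHH=2 GGMMLlHh=4 GGMMLlhh=2 GGMMllHH=1 GGMMllHh=2 GGMMllhh=1 GGMmLLHH=2 GGMmLLHh=4 GGMmLLhh=2 GGMmLlHH=4 GGMmLlHh=8 GGMmLlhh=4 GGMmllHH=2 GGMmllHh=4 GGMmllhh=2 GGmmLLHH=1 GGmmLLHh=2 GGmmLLhh=1 GGmmLlHH=2 GGmmLlHh=4 GGmmLlhh=2 GGmmllHH=1 GGmmllHh=2 GGmmllhh=1 GgMMLLHH=2 GgMMLLHh=4 GgMMLLhh=2 GgMMLlHH=4 GgMMLlHh=8 GgMMLlhh=4 GgMMllHH=2 GgMMllHh=4 GgMMllhh=2 GgMmLLHH=4 GgMmLLHh=8 GgMmLLhh=4 GgMmLlHH=8 GgMmLlHh=16 GgMmLlhh=8 GgMmllHH=4 GgMmllHh=8 GgMmllhh=4 GgmmLLHH=2 GgmmLLHh=4 GgmmLLhh=2 GgmmLlHH=4 GgmmLlHh=8 GgmmLlhh=4 GgmmllHH=2 GgmmllHh=4 Ggmmllhh=2 ggMMLLHH=1 ggMMLLHh=2 ggMMLLhh=1 ggMMLlHH=2 ggMMLlHh=4 ggMMLlhh=2 ggMMllHH=1 ggMMllHh=2 ggMMllhh=1 ggMmLLHH=2 ggMmLLHh=4 ggMmLLhh=2 ggMmLlHH=4 ggMmLlHh=8 ggMmLlhh=4 ggMmllHH=2 ggMmllHh=4 ggMmllhh=2 ggmmLLHH=1 ggmmLLHh=2 ggmmLLhh=1 ggmmLlHH=2 ggmmLlHh=4 ggmmLlhh=2 ggmmllHH=1 ggmmllHh=2 ggmmllhh=1
GGMMllhh hits 1/256; gcd=1; 1÷1/256÷1 = 1/256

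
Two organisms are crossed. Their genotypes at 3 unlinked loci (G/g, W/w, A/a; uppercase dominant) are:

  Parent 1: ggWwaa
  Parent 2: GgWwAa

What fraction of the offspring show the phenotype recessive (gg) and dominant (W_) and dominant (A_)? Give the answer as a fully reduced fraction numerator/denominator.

ggWwaa gametes: gWa×4, gwa×4
GgWwAa gametes: GWA×1, GWa×1, GwA×1, Gwa×1, gWA×1, gWa×1, gwA×1, gwa×1
ggWwaa×GgWwAa grid (8·8=64): GgWWAa=4 GgWWaa=4 GgWwAa=8 GgWwaa=8 GgwwAa=4 Ggwwaa=4 ggWWAa=4 ggWWaa=4 ggWwAa=8 ggWwaa=8 ggwwAa=4 ggwwaa=4
gg W_ A_ hits 12/64; gcd=4; 12÷4/64÷4 = 3/16

P(gg W_ A_) = 3/16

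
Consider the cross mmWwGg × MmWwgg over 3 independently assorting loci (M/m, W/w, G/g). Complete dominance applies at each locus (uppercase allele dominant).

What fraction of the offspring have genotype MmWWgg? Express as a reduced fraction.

mmWwGg gametes: mWG×2, mWg×2, mwG×2, mwg×2
MmWwgg gametes: MWg×2, Mwg×2, mWg×2, mwg×2
mmWwGg×MmWwgg grid (8·8=64): MmWWGg=4 MmWWgg=4 MmWwGg=8 MmWwgg=8 MmwwGg=4 Mmwwgg=4 mmWWGg=4 mmWWgg=4 mmWwGg=8 mmWwgg=8 mmwwGg=4 mmwwgg=4
MmWWgg hits 4/64; gcd=4; 4÷4/64÷4 = 1/16

P(MmWWgg) = 1/16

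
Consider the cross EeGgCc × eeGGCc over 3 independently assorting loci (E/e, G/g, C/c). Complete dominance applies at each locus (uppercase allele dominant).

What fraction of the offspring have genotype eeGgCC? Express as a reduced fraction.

EeGgCc gametes: EGC×1, EGc×1, EgC×1, Egc×1, eGC×1, eGc×1, egC×1, egc×1
eeGGCc gametes: eGC×4, eGc×4
EeGgCc×eeGGCc grid (8·8=64): EeGGCC=4 EeGGCc=8 EeGGcc=4 EeGgCC=4 EeGgCc=8 EeGgcc=4 eeGGCC=4 eeGGCc=8 eeGGcc=4 eeGgCC=4 eeGgCc=8 eeGgcc=4
eeGgCC hits 4/64; gcd=4; 4÷4/64÷4 = 1/16

P(eeGgCC) = 1/16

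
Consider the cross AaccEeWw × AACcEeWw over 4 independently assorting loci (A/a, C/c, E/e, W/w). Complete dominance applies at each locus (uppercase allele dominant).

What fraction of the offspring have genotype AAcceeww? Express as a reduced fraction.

P(AAcceeww) = 1/64

AaccEeWw gametes: AcEW×2, AcEw×2, AceW×2, Acew×2, acEW×2, acEw×2, aceW×2, acew×2
AACcEeWw gametes: ACEW×2, ACEw×2, ACeW×2, ACew×2, AcEW×2, AcEw×2, AceW×2, Acew×2
AaccEeWw×AACcEeWw grid (16·16=256): AACcEEWW=4 AACcEEWw=8 AACcEEww=4 AACcEeWW=8 AACcEeWw=16 AACcEeww=8 AACceeWW=4 AACceeWw=8 AACceeww=4 AAccEEWW=4 AAccEEWw=8 AAccEEww=4 AAccEeWW=8 AAccEeWw=16 AAccEeww=8 AAcceeWW=4 AAcceeWw=8 AAcceeww=4 AaCcEEWW=4 AaCcEEWw=8 AaCcEEww=4 AaCcEeWW=8 AaCcEeWw=16 AaCcEeww=8 AaCceeWW=4 AaCceeWw=8 AaCceeww=4 AaccEEWW=4 AaccEEWw=8 AaccEEww=4 AaccEeWW=8 AaccEeWw=16 AaccEeww=8 AacceeWW=4 AacceeWw=8 Aacceeww=4
AAcceeww hits 4/256; gcd=4; 4÷4/256÷4 = 1/64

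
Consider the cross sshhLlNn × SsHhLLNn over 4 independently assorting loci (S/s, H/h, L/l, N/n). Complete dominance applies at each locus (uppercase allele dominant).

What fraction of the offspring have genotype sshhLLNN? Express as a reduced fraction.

sshhLlNn gametes: shLN×4, shLn×4, shlN×4, shln×4
SsHhLLNn gametes: SHLN×2, SHLn×2, ShLN×2, ShLn×2, sHLN×2, sHLn×2, shLN×2, shLn×2
sshhLlNn×SsHhLLNn grid (16·16=256): SsHhLLNN=8 SsHhLLNn=16 SsHhLLnn=8 SsHhLlNN=8 SsHhLlNn=16 SsHhLlnn=8 SshhLLNN=8 SshhLLNn=16 SshhLLnn=8 SshhLlNN=8 SshhLlNn=16 SshhLlnn=8 ssHhLLNN=8 ssHhLLNn=16 ssHhLLnn=8 ssHhLlNN=8 ssHhLlNn=16 ssHhLlnn=8 sshhLLNN=8 sshhLLNn=16 sshhLLnn=8 sshhLlNN=8 sshhLlNn=16 sshhLlnn=8
sshhLLNN hits 8/256; gcd=8; 8÷8/256÷8 = 1/32

P(sshhLLNN) = 1/32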